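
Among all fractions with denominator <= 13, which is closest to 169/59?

Expand x = 169/59 as a continued fraction with the Euclidean algorithm:
  169 = 2*59 + 51, so a_0 = 2.
  59 = 1*51 + 8, so a_1 = 1.
  51 = 6*8 + 3, so a_2 = 6.
  8 = 2*3 + 2, so a_3 = 2.
  3 = 1*2 + 1, so a_4 = 1.
  2 = 2*1 + 0, so a_5 = 2.
so x = [2; 1, 6, 2, 1, 2].
Convergents (p_i = a_i*p_{i-1} + p_{i-2}, q_i = a_i*q_{i-1} + q_{i-2} with p_{-2}=0, p_{-1}=1, q_{-2}=1, q_{-1}=0), until the denominator exceeds 13:
  i=0: a_0=2, p_0 = 2*1 + 0 = 2, q_0 = 2*0 + 1 = 1.
  i=1: a_1=1, p_1 = 1*2 + 1 = 3, q_1 = 1*1 + 0 = 1.
  i=2: a_2=6, p_2 = 6*3 + 2 = 20, q_2 = 6*1 + 1 = 7.
  i=3: a_3=2, p_3 = 2*20 + 3 = 43, q_3 = 2*7 + 1 = 15.
q_3 = 15 > 13, so the last convergent with denominator <= 13 is p_2/q_2 = 20/7.
The closest fraction with denominator <= 13 is either p_2/q_2 or the intermediate fraction (k*p_2 + p_1)/(k*q_2 + q_1) with the largest k >= 1 whose denominator stays <= 13; these approach x as k grows, and every other convergent or intermediate fraction in range is farther away.
Largest k: floor((13 - q_1)/q_2) = floor((13 - 1)/7) = 1.
That gives (1*20 + 3)/(1*7 + 1) = 23/8.
Compare the errors: |x - 20/7| = |169*7 - 20*59|/(59*7) = 3/413, and |x - 23/8| = |169*8 - 23*59|/(59*8) = 5/472.
Cross-multiplying, 3*472 = 1416 < 2065 = 5*413, so 3/413 is smaller: the convergent 20/7 is closer to x than 23/8.

20/7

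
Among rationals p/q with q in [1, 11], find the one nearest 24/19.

Expand x = 24/19 as a continued fraction with the Euclidean algorithm:
  24 = 1*19 + 5, so a_0 = 1.
  19 = 3*5 + 4, so a_1 = 3.
  5 = 1*4 + 1, so a_2 = 1.
  4 = 4*1 + 0, so a_3 = 4.
so x = [1; 3, 1, 4].
Convergents (p_i = a_i*p_{i-1} + p_{i-2}, q_i = a_i*q_{i-1} + q_{i-2} with p_{-2}=0, p_{-1}=1, q_{-2}=1, q_{-1}=0), until the denominator exceeds 11:
  i=0: a_0=1, p_0 = 1*1 + 0 = 1, q_0 = 1*0 + 1 = 1.
  i=1: a_1=3, p_1 = 3*1 + 1 = 4, q_1 = 3*1 + 0 = 3.
  i=2: a_2=1, p_2 = 1*4 + 1 = 5, q_2 = 1*3 + 1 = 4.
  i=3: a_3=4, p_3 = 4*5 + 4 = 24, q_3 = 4*4 + 3 = 19.
q_3 = 19 > 11, so the last convergent with denominator <= 11 is p_2/q_2 = 5/4.
The closest fraction with denominator <= 11 is either p_2/q_2 or the intermediate fraction (k*p_2 + p_1)/(k*q_2 + q_1) with the largest k >= 1 whose denominator stays <= 11; these approach x as k grows, and every other convergent or intermediate fraction in range is farther away.
Largest k: floor((11 - q_1)/q_2) = floor((11 - 3)/4) = 2.
That gives (2*5 + 4)/(2*4 + 3) = 14/11.
Compare the errors: |x - 5/4| = |24*4 - 5*19|/(19*4) = 1/76, and |x - 14/11| = |24*11 - 14*19|/(19*11) = 2/209.
Cross-multiplying, 2*76 = 152 < 209 = 1*209, so 2/209 is smaller: the intermediate fraction 14/11 is closer to x than 5/4.

14/11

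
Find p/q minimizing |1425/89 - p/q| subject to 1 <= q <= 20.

Expand x = 1425/89 as a continued fraction with the Euclidean algorithm:
  1425 = 16*89 + 1, so a_0 = 16.
  89 = 89*1 + 0, so a_1 = 89.
so x = [16; 89].
Convergents (p_i = a_i*p_{i-1} + p_{i-2}, q_i = a_i*q_{i-1} + q_{i-2} with p_{-2}=0, p_{-1}=1, q_{-2}=1, q_{-1}=0), until the denominator exceeds 20:
  i=0: a_0=16, p_0 = 16*1 + 0 = 16, q_0 = 16*0 + 1 = 1.
  i=1: a_1=89, p_1 = 89*16 + 1 = 1425, q_1 = 89*1 + 0 = 89.
q_1 = 89 > 20, so the last convergent with denominator <= 20 is p_0/q_0 = 16/1.
The closest fraction with denominator <= 20 is either p_0/q_0 or the intermediate fraction (k*p_0 + p_{-1})/(k*q_0 + q_{-1}) with the largest k >= 1 whose denominator stays <= 20; these approach x as k grows, and every other convergent or intermediate fraction in range is farther away.
Largest k: floor((20 - q_{-1})/q_0) = floor((20 - 0)/1) = 20 (using the seeds p_{-1} = 1, q_{-1} = 0).
That gives (20*16 + 1)/(20*1 + 0) = 321/20.
Compare the errors: |x - 16/1| = |1425*1 - 16*89|/(89*1) = 1/89, and |x - 321/20| = |1425*20 - 321*89|/(89*20) = 69/1780.
Cross-multiplying, 1*1780 = 1780 < 6141 = 69*89, so 1/89 is smaller: the convergent 16/1 is closer to x than 321/20.

16/1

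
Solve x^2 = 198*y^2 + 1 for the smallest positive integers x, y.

(x, y) = (197, 14)

First expand sqrt(198) as a continued fraction. With x_i = (sqrt(198) + m_i)/d_i and (m_0, d_0) = (0, 1): a_0 = floor(sqrt(198)) = 14, since 14^2 = 196 <= 198 < 225 = 15^2.
Iterate m_{i+1} = d_i*a_i - m_i, d_{i+1} = (198 - m_{i+1}^2)/d_i, a_{i+1} = floor((a_0 + m_{i+1})/d_{i+1}):
  m_1 = 1*14 - 0 = 14, d_1 = (198 - 14^2)/1 = 2/1 = 2, a_1 = floor((14 + 14)/2) = 14.
  m_2 = 2*14 - 14 = 14, d_2 = (198 - 14^2)/2 = 2/2 = 1, a_2 = floor((14 + 14)/1) = 28.
  m_3 = 1*28 - 14 = 14, d_3 = (198 - 14^2)/1 = 2/1 = 2: (m_3, d_3) = (m_1, d_1) = (14, 2), so from here the quotients repeat a_1, a_2; the period length is 2.
So sqrt(198) = [14; (14, 28)] with period length k = 2.
k is even, so the fundamental solution of x^2 - 198y^2 = 1 is (p_{k-1}, q_{k-1}) = (p_1, q_1); compute convergents through index 1.
Convergents (p_i = a_i*p_{i-1} + p_{i-2}, q_i = a_i*q_{i-1} + q_{i-2} with p_{-2}=0, p_{-1}=1, q_{-2}=1, q_{-1}=0):
  i=0: a_0=14, p_0 = 14*1 + 0 = 14, q_0 = 14*0 + 1 = 1.
  i=1: a_1=14, p_1 = 14*14 + 1 = 197, q_1 = 14*1 + 0 = 14.
Check: 197^2 - 198*14^2 = 38809 - 38808 = 1, so (x, y) = (197, 14) solves the equation, and by the theorem it is the least positive solution.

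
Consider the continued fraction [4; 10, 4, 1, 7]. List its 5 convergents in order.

4/1, 41/10, 168/41, 209/51, 1631/398

Using the convergent recurrence p_i = a_i*p_{i-1} + p_{i-2}, q_i = a_i*q_{i-1} + q_{i-2} with p_{-2}=0, p_{-1}=1, q_{-2}=1, q_{-1}=0:
  i=0: a_0=4, p_0 = 4*1 + 0 = 4, q_0 = 4*0 + 1 = 1.
  i=1: a_1=10, p_1 = 10*4 + 1 = 41, q_1 = 10*1 + 0 = 10.
  i=2: a_2=4, p_2 = 4*41 + 4 = 168, q_2 = 4*10 + 1 = 41.
  i=3: a_3=1, p_3 = 1*168 + 41 = 209, q_3 = 1*41 + 10 = 51.
  i=4: a_4=7, p_4 = 7*209 + 168 = 1631, q_4 = 7*51 + 41 = 398.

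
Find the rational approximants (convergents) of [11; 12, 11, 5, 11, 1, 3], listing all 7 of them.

Using the convergent recurrence p_i = a_i*p_{i-1} + p_{i-2}, q_i = a_i*q_{i-1} + q_{i-2} with p_{-2}=0, p_{-1}=1, q_{-2}=1, q_{-1}=0:
  i=0: a_0=11, p_0 = 11*1 + 0 = 11, q_0 = 11*0 + 1 = 1.
  i=1: a_1=12, p_1 = 12*11 + 1 = 133, q_1 = 12*1 + 0 = 12.
  i=2: a_2=11, p_2 = 11*133 + 11 = 1474, q_2 = 11*12 + 1 = 133.
  i=3: a_3=5, p_3 = 5*1474 + 133 = 7503, q_3 = 5*133 + 12 = 677.
  i=4: a_4=11, p_4 = 11*7503 + 1474 = 84007, q_4 = 11*677 + 133 = 7580.
  i=5: a_5=1, p_5 = 1*84007 + 7503 = 91510, q_5 = 1*7580 + 677 = 8257.
  i=6: a_6=3, p_6 = 3*91510 + 84007 = 358537, q_6 = 3*8257 + 7580 = 32351.

11/1, 133/12, 1474/133, 7503/677, 84007/7580, 91510/8257, 358537/32351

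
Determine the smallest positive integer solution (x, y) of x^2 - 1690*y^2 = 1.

First expand sqrt(1690) as a continued fraction. With x_i = (sqrt(1690) + m_i)/d_i and (m_0, d_0) = (0, 1): a_0 = floor(sqrt(1690)) = 41, since 41^2 = 1681 <= 1690 < 1764 = 42^2.
Iterate m_{i+1} = d_i*a_i - m_i, d_{i+1} = (1690 - m_{i+1}^2)/d_i, a_{i+1} = floor((a_0 + m_{i+1})/d_{i+1}):
  m_1 = 1*41 - 0 = 41, d_1 = (1690 - 41^2)/1 = 9/1 = 9, a_1 = floor((41 + 41)/9) = 9.
  m_2 = 9*9 - 41 = 40, d_2 = (1690 - 40^2)/9 = 90/9 = 10, a_2 = floor((41 + 40)/10) = 8.
  m_3 = 10*8 - 40 = 40, d_3 = (1690 - 40^2)/10 = 90/10 = 9, a_3 = floor((41 + 40)/9) = 9.
  m_4 = 9*9 - 40 = 41, d_4 = (1690 - 41^2)/9 = 9/9 = 1, a_4 = floor((41 + 41)/1) = 82.
  m_5 = 1*82 - 41 = 41, d_5 = (1690 - 41^2)/1 = 9/1 = 9: (m_5, d_5) = (m_1, d_1) = (41, 9), so from here the quotients repeat a_1, ..., a_4; the period length is 4.
So sqrt(1690) = [41; (9, 8, 9, 82)] with period length k = 4.
k is even, so the fundamental solution of x^2 - 1690y^2 = 1 is (p_{k-1}, q_{k-1}) = (p_3, q_3); compute convergents through index 3.
Convergents (p_i = a_i*p_{i-1} + p_{i-2}, q_i = a_i*q_{i-1} + q_{i-2} with p_{-2}=0, p_{-1}=1, q_{-2}=1, q_{-1}=0):
  i=0: a_0=41, p_0 = 41*1 + 0 = 41, q_0 = 41*0 + 1 = 1.
  i=1: a_1=9, p_1 = 9*41 + 1 = 370, q_1 = 9*1 + 0 = 9.
  i=2: a_2=8, p_2 = 8*370 + 41 = 3001, q_2 = 8*9 + 1 = 73.
  i=3: a_3=9, p_3 = 9*3001 + 370 = 27379, q_3 = 9*73 + 9 = 666.
Check: 27379^2 - 1690*666^2 = 749609641 - 749609640 = 1, so (x, y) = (27379, 666) solves the equation, and by the theorem it is the least positive solution.

(x, y) = (27379, 666)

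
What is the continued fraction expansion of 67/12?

[5; 1, 1, 2, 2]

Run the Euclidean algorithm on 67 and 12; the successive quotients are the partial quotients a_0, a_1, ... (each step inverts the fractional part left over by the previous one):
  67 = 5*12 + 7, so a_0 = 5.
  12 = 1*7 + 5, so a_1 = 1.
  7 = 1*5 + 2, so a_2 = 1.
  5 = 2*2 + 1, so a_3 = 2.
  2 = 2*1 + 0, so a_4 = 2.
The remainder reaches 0 after 5 divisions, so the expansion has 5 partial quotients, read off in order.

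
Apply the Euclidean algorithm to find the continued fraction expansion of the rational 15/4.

Run the Euclidean algorithm on 15 and 4; the successive quotients are the partial quotients a_0, a_1, ... (each step inverts the fractional part left over by the previous one):
  15 = 3*4 + 3, so a_0 = 3.
  4 = 1*3 + 1, so a_1 = 1.
  3 = 3*1 + 0, so a_2 = 3.
The remainder reaches 0 after 3 divisions, so the expansion has 3 partial quotients, read off in order.

[3; 1, 3]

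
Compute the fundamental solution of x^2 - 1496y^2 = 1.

(x, y) = (3365, 87)

First expand sqrt(1496) as a continued fraction. With x_i = (sqrt(1496) + m_i)/d_i and (m_0, d_0) = (0, 1): a_0 = floor(sqrt(1496)) = 38, since 38^2 = 1444 <= 1496 < 1521 = 39^2.
Iterate m_{i+1} = d_i*a_i - m_i, d_{i+1} = (1496 - m_{i+1}^2)/d_i, a_{i+1} = floor((a_0 + m_{i+1})/d_{i+1}):
  m_1 = 1*38 - 0 = 38, d_1 = (1496 - 38^2)/1 = 52/1 = 52, a_1 = floor((38 + 38)/52) = 1.
  m_2 = 52*1 - 38 = 14, d_2 = (1496 - 14^2)/52 = 1300/52 = 25, a_2 = floor((38 + 14)/25) = 2.
  m_3 = 25*2 - 14 = 36, d_3 = (1496 - 36^2)/25 = 200/25 = 8, a_3 = floor((38 + 36)/8) = 9.
  m_4 = 8*9 - 36 = 36, d_4 = (1496 - 36^2)/8 = 200/8 = 25, a_4 = floor((38 + 36)/25) = 2.
  m_5 = 25*2 - 36 = 14, d_5 = (1496 - 14^2)/25 = 1300/25 = 52, a_5 = floor((38 + 14)/52) = 1.
  m_6 = 52*1 - 14 = 38, d_6 = (1496 - 38^2)/52 = 52/52 = 1, a_6 = floor((38 + 38)/1) = 76.
  m_7 = 1*76 - 38 = 38, d_7 = (1496 - 38^2)/1 = 52/1 = 52: (m_7, d_7) = (m_1, d_1) = (38, 52), so from here the quotients repeat a_1, ..., a_6; the period length is 6.
So sqrt(1496) = [38; (1, 2, 9, 2, 1, 76)] with period length k = 6.
k is even, so the fundamental solution of x^2 - 1496y^2 = 1 is (p_{k-1}, q_{k-1}) = (p_5, q_5); compute convergents through index 5.
Convergents (p_i = a_i*p_{i-1} + p_{i-2}, q_i = a_i*q_{i-1} + q_{i-2} with p_{-2}=0, p_{-1}=1, q_{-2}=1, q_{-1}=0):
  i=0: a_0=38, p_0 = 38*1 + 0 = 38, q_0 = 38*0 + 1 = 1.
  i=1: a_1=1, p_1 = 1*38 + 1 = 39, q_1 = 1*1 + 0 = 1.
  i=2: a_2=2, p_2 = 2*39 + 38 = 116, q_2 = 2*1 + 1 = 3.
  i=3: a_3=9, p_3 = 9*116 + 39 = 1083, q_3 = 9*3 + 1 = 28.
  i=4: a_4=2, p_4 = 2*1083 + 116 = 2282, q_4 = 2*28 + 3 = 59.
  i=5: a_5=1, p_5 = 1*2282 + 1083 = 3365, q_5 = 1*59 + 28 = 87.
Check: 3365^2 - 1496*87^2 = 11323225 - 11323224 = 1, so (x, y) = (3365, 87) solves the equation, and by the theorem it is the least positive solution.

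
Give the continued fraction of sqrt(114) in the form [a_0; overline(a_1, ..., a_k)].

Write x_i = (sqrt(114) + m_i)/d_i with (m_0, d_0) = (0, 1). a_0 = floor(sqrt(114)) = 10, since 10^2 = 100 <= 114 < 121 = 11^2.
Iterate m_{i+1} = d_i*a_i - m_i, d_{i+1} = (114 - m_{i+1}^2)/d_i, a_{i+1} = floor((a_0 + m_{i+1})/d_{i+1}):
  m_1 = 1*10 - 0 = 10, d_1 = (114 - 10^2)/1 = 14/1 = 14, a_1 = floor((10 + 10)/14) = 1.
  m_2 = 14*1 - 10 = 4, d_2 = (114 - 4^2)/14 = 98/14 = 7, a_2 = floor((10 + 4)/7) = 2.
  m_3 = 7*2 - 4 = 10, d_3 = (114 - 10^2)/7 = 14/7 = 2, a_3 = floor((10 + 10)/2) = 10.
  m_4 = 2*10 - 10 = 10, d_4 = (114 - 10^2)/2 = 14/2 = 7, a_4 = floor((10 + 10)/7) = 2.
  m_5 = 7*2 - 10 = 4, d_5 = (114 - 4^2)/7 = 98/7 = 14, a_5 = floor((10 + 4)/14) = 1.
  m_6 = 14*1 - 4 = 10, d_6 = (114 - 10^2)/14 = 14/14 = 1, a_6 = floor((10 + 10)/1) = 20.
  m_7 = 1*20 - 10 = 10, d_7 = (114 - 10^2)/1 = 14/1 = 14: (m_7, d_7) = (m_1, d_1) = (10, 14), so from here the quotients repeat a_1, ..., a_6; the period length is 6.
Hence the expansion of sqrt(114) is a_0 = 10 followed by the repeating block 1, 2, 10, 2, 1, 20 (period 6).

[10; overline(1, 2, 10, 2, 1, 20)]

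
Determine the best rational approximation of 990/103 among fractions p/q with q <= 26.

173/18

Expand x = 990/103 as a continued fraction with the Euclidean algorithm:
  990 = 9*103 + 63, so a_0 = 9.
  103 = 1*63 + 40, so a_1 = 1.
  63 = 1*40 + 23, so a_2 = 1.
  40 = 1*23 + 17, so a_3 = 1.
  23 = 1*17 + 6, so a_4 = 1.
  17 = 2*6 + 5, so a_5 = 2.
  6 = 1*5 + 1, so a_6 = 1.
  5 = 5*1 + 0, so a_7 = 5.
so x = [9; 1, 1, 1, 1, 2, 1, 5].
Convergents (p_i = a_i*p_{i-1} + p_{i-2}, q_i = a_i*q_{i-1} + q_{i-2} with p_{-2}=0, p_{-1}=1, q_{-2}=1, q_{-1}=0), until the denominator exceeds 26:
  i=0: a_0=9, p_0 = 9*1 + 0 = 9, q_0 = 9*0 + 1 = 1.
  i=1: a_1=1, p_1 = 1*9 + 1 = 10, q_1 = 1*1 + 0 = 1.
  i=2: a_2=1, p_2 = 1*10 + 9 = 19, q_2 = 1*1 + 1 = 2.
  i=3: a_3=1, p_3 = 1*19 + 10 = 29, q_3 = 1*2 + 1 = 3.
  i=4: a_4=1, p_4 = 1*29 + 19 = 48, q_4 = 1*3 + 2 = 5.
  i=5: a_5=2, p_5 = 2*48 + 29 = 125, q_5 = 2*5 + 3 = 13.
  i=6: a_6=1, p_6 = 1*125 + 48 = 173, q_6 = 1*13 + 5 = 18.
  i=7: a_7=5, p_7 = 5*173 + 125 = 990, q_7 = 5*18 + 13 = 103.
q_7 = 103 > 26, so the last convergent with denominator <= 26 is p_6/q_6 = 173/18.
The closest fraction with denominator <= 26 is either p_6/q_6 or the intermediate fraction (k*p_6 + p_5)/(k*q_6 + q_5) with the largest k >= 1 whose denominator stays <= 26; these approach x as k grows, and every other convergent or intermediate fraction in range is farther away.
Largest k: floor((26 - q_5)/q_6) = floor((26 - 13)/18) = 0.
Since k = 0, no intermediate fraction beyond p_6/q_6 has denominator <= 26, so the convergent 173/18 is the closest (its error is |990*18 - 173*103|/(103*18) = 1/1854).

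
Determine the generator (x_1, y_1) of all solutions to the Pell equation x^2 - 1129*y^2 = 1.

First expand sqrt(1129) as a continued fraction. With x_i = (sqrt(1129) + m_i)/d_i and (m_0, d_0) = (0, 1): a_0 = floor(sqrt(1129)) = 33, since 33^2 = 1089 <= 1129 < 1156 = 34^2.
Iterate m_{i+1} = d_i*a_i - m_i, d_{i+1} = (1129 - m_{i+1}^2)/d_i, a_{i+1} = floor((a_0 + m_{i+1})/d_{i+1}):
  m_1 = 1*33 - 0 = 33, d_1 = (1129 - 33^2)/1 = 40/1 = 40, a_1 = floor((33 + 33)/40) = 1.
  m_2 = 40*1 - 33 = 7, d_2 = (1129 - 7^2)/40 = 1080/40 = 27, a_2 = floor((33 + 7)/27) = 1.
  m_3 = 27*1 - 7 = 20, d_3 = (1129 - 20^2)/27 = 729/27 = 27, a_3 = floor((33 + 20)/27) = 1.
  m_4 = 27*1 - 20 = 7, d_4 = (1129 - 7^2)/27 = 1080/27 = 40, a_4 = floor((33 + 7)/40) = 1.
  m_5 = 40*1 - 7 = 33, d_5 = (1129 - 33^2)/40 = 40/40 = 1, a_5 = floor((33 + 33)/1) = 66.
  m_6 = 1*66 - 33 = 33, d_6 = (1129 - 33^2)/1 = 40/1 = 40: (m_6, d_6) = (m_1, d_1) = (33, 40), so from here the quotients repeat a_1, ..., a_5; the period length is 5.
So sqrt(1129) = [33; (1, 1, 1, 1, 66)] with period length k = 5.
k is odd, so (p_{k-1}, q_{k-1}) only solves x^2 - 1129y^2 = -1 and the fundamental solution of x^2 - 1129y^2 = 1 is (p_{2k-1}, q_{2k-1}) = (p_9, q_9); compute convergents through index 9, running through the period twice.
Convergents (p_i = a_i*p_{i-1} + p_{i-2}, q_i = a_i*q_{i-1} + q_{i-2} with p_{-2}=0, p_{-1}=1, q_{-2}=1, q_{-1}=0):
  i=0: a_0=33, p_0 = 33*1 + 0 = 33, q_0 = 33*0 + 1 = 1.
  i=1: a_1=1, p_1 = 1*33 + 1 = 34, q_1 = 1*1 + 0 = 1.
  i=2: a_2=1, p_2 = 1*34 + 33 = 67, q_2 = 1*1 + 1 = 2.
  i=3: a_3=1, p_3 = 1*67 + 34 = 101, q_3 = 1*2 + 1 = 3.
  i=4: a_4=1, p_4 = 1*101 + 67 = 168, q_4 = 1*3 + 2 = 5.
  i=5: a_5=66, p_5 = 66*168 + 101 = 11189, q_5 = 66*5 + 3 = 333.
  i=6: a_6=1, p_6 = 1*11189 + 168 = 11357, q_6 = 1*333 + 5 = 338.
  i=7: a_7=1, p_7 = 1*11357 + 11189 = 22546, q_7 = 1*338 + 333 = 671.
  i=8: a_8=1, p_8 = 1*22546 + 11357 = 33903, q_8 = 1*671 + 338 = 1009.
  i=9: a_9=1, p_9 = 1*33903 + 22546 = 56449, q_9 = 1*1009 + 671 = 1680.
Indeed p_4^2 - 1129*q_4^2 = 28224 - 28225 = -1, not +1.
Check: 56449^2 - 1129*1680^2 = 3186489601 - 3186489600 = 1, so (x, y) = (56449, 1680) solves the equation, and by the theorem it is the least positive solution.

(x, y) = (56449, 1680)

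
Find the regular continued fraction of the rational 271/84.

[3; 4, 2, 2, 1, 2]

Run the Euclidean algorithm on 271 and 84; the successive quotients are the partial quotients a_0, a_1, ... (each step inverts the fractional part left over by the previous one):
  271 = 3*84 + 19, so a_0 = 3.
  84 = 4*19 + 8, so a_1 = 4.
  19 = 2*8 + 3, so a_2 = 2.
  8 = 2*3 + 2, so a_3 = 2.
  3 = 1*2 + 1, so a_4 = 1.
  2 = 2*1 + 0, so a_5 = 2.
The remainder reaches 0 after 6 divisions, so the expansion has 6 partial quotients, read off in order.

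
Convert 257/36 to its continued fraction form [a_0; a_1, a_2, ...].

[7; 7, 5]

Run the Euclidean algorithm on 257 and 36; the successive quotients are the partial quotients a_0, a_1, ... (each step inverts the fractional part left over by the previous one):
  257 = 7*36 + 5, so a_0 = 7.
  36 = 7*5 + 1, so a_1 = 7.
  5 = 5*1 + 0, so a_2 = 5.
The remainder reaches 0 after 3 divisions, so the expansion has 3 partial quotients, read off in order.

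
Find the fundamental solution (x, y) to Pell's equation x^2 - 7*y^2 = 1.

First expand sqrt(7) as a continued fraction. With x_i = (sqrt(7) + m_i)/d_i and (m_0, d_0) = (0, 1): a_0 = floor(sqrt(7)) = 2, since 2^2 = 4 <= 7 < 9 = 3^2.
Iterate m_{i+1} = d_i*a_i - m_i, d_{i+1} = (7 - m_{i+1}^2)/d_i, a_{i+1} = floor((a_0 + m_{i+1})/d_{i+1}):
  m_1 = 1*2 - 0 = 2, d_1 = (7 - 2^2)/1 = 3/1 = 3, a_1 = floor((2 + 2)/3) = 1.
  m_2 = 3*1 - 2 = 1, d_2 = (7 - 1^2)/3 = 6/3 = 2, a_2 = floor((2 + 1)/2) = 1.
  m_3 = 2*1 - 1 = 1, d_3 = (7 - 1^2)/2 = 6/2 = 3, a_3 = floor((2 + 1)/3) = 1.
  m_4 = 3*1 - 1 = 2, d_4 = (7 - 2^2)/3 = 3/3 = 1, a_4 = floor((2 + 2)/1) = 4.
  m_5 = 1*4 - 2 = 2, d_5 = (7 - 2^2)/1 = 3/1 = 3: (m_5, d_5) = (m_1, d_1) = (2, 3), so from here the quotients repeat a_1, ..., a_4; the period length is 4.
So sqrt(7) = [2; (1, 1, 1, 4)] with period length k = 4.
k is even, so the fundamental solution of x^2 - 7y^2 = 1 is (p_{k-1}, q_{k-1}) = (p_3, q_3); compute convergents through index 3.
Convergents (p_i = a_i*p_{i-1} + p_{i-2}, q_i = a_i*q_{i-1} + q_{i-2} with p_{-2}=0, p_{-1}=1, q_{-2}=1, q_{-1}=0):
  i=0: a_0=2, p_0 = 2*1 + 0 = 2, q_0 = 2*0 + 1 = 1.
  i=1: a_1=1, p_1 = 1*2 + 1 = 3, q_1 = 1*1 + 0 = 1.
  i=2: a_2=1, p_2 = 1*3 + 2 = 5, q_2 = 1*1 + 1 = 2.
  i=3: a_3=1, p_3 = 1*5 + 3 = 8, q_3 = 1*2 + 1 = 3.
Check: 8^2 - 7*3^2 = 64 - 63 = 1, so (x, y) = (8, 3) solves the equation, and by the theorem it is the least positive solution.

(x, y) = (8, 3)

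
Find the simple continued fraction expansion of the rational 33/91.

[0; 2, 1, 3, 8]

Run the Euclidean algorithm on 33 and 91; the successive quotients are the partial quotients a_0, a_1, ... (each step inverts the fractional part left over by the previous one):
  33 = 0*91 + 33, so a_0 = 0.
  91 = 2*33 + 25, so a_1 = 2.
  33 = 1*25 + 8, so a_2 = 1.
  25 = 3*8 + 1, so a_3 = 3.
  8 = 8*1 + 0, so a_4 = 8.
The remainder reaches 0 after 5 divisions, so the expansion has 5 partial quotients, read off in order.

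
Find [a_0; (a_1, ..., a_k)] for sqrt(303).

Write x_i = (sqrt(303) + m_i)/d_i with (m_0, d_0) = (0, 1). a_0 = floor(sqrt(303)) = 17, since 17^2 = 289 <= 303 < 324 = 18^2.
Iterate m_{i+1} = d_i*a_i - m_i, d_{i+1} = (303 - m_{i+1}^2)/d_i, a_{i+1} = floor((a_0 + m_{i+1})/d_{i+1}):
  m_1 = 1*17 - 0 = 17, d_1 = (303 - 17^2)/1 = 14/1 = 14, a_1 = floor((17 + 17)/14) = 2.
  m_2 = 14*2 - 17 = 11, d_2 = (303 - 11^2)/14 = 182/14 = 13, a_2 = floor((17 + 11)/13) = 2.
  m_3 = 13*2 - 11 = 15, d_3 = (303 - 15^2)/13 = 78/13 = 6, a_3 = floor((17 + 15)/6) = 5.
  m_4 = 6*5 - 15 = 15, d_4 = (303 - 15^2)/6 = 78/6 = 13, a_4 = floor((17 + 15)/13) = 2.
  m_5 = 13*2 - 15 = 11, d_5 = (303 - 11^2)/13 = 182/13 = 14, a_5 = floor((17 + 11)/14) = 2.
  m_6 = 14*2 - 11 = 17, d_6 = (303 - 17^2)/14 = 14/14 = 1, a_6 = floor((17 + 17)/1) = 34.
  m_7 = 1*34 - 17 = 17, d_7 = (303 - 17^2)/1 = 14/1 = 14: (m_7, d_7) = (m_1, d_1) = (17, 14), so from here the quotients repeat a_1, ..., a_6; the period length is 6.
Hence the expansion of sqrt(303) is a_0 = 17 followed by the repeating block 2, 2, 5, 2, 2, 34 (period 6).

[17; (2, 2, 5, 2, 2, 34)]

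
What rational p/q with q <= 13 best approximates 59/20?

38/13

Expand x = 59/20 as a continued fraction with the Euclidean algorithm:
  59 = 2*20 + 19, so a_0 = 2.
  20 = 1*19 + 1, so a_1 = 1.
  19 = 19*1 + 0, so a_2 = 19.
so x = [2; 1, 19].
Convergents (p_i = a_i*p_{i-1} + p_{i-2}, q_i = a_i*q_{i-1} + q_{i-2} with p_{-2}=0, p_{-1}=1, q_{-2}=1, q_{-1}=0), until the denominator exceeds 13:
  i=0: a_0=2, p_0 = 2*1 + 0 = 2, q_0 = 2*0 + 1 = 1.
  i=1: a_1=1, p_1 = 1*2 + 1 = 3, q_1 = 1*1 + 0 = 1.
  i=2: a_2=19, p_2 = 19*3 + 2 = 59, q_2 = 19*1 + 1 = 20.
q_2 = 20 > 13, so the last convergent with denominator <= 13 is p_1/q_1 = 3/1.
The closest fraction with denominator <= 13 is either p_1/q_1 or the intermediate fraction (k*p_1 + p_0)/(k*q_1 + q_0) with the largest k >= 1 whose denominator stays <= 13; these approach x as k grows, and every other convergent or intermediate fraction in range is farther away.
Largest k: floor((13 - q_0)/q_1) = floor((13 - 1)/1) = 12.
That gives (12*3 + 2)/(12*1 + 1) = 38/13.
Compare the errors: |x - 3/1| = |59*1 - 3*20|/(20*1) = 1/20, and |x - 38/13| = |59*13 - 38*20|/(20*13) = 7/260.
Cross-multiplying, 7*20 = 140 < 260 = 1*260, so 7/260 is smaller: the intermediate fraction 38/13 is closer to x than 3/1.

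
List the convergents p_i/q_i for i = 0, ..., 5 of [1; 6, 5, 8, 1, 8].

Using the convergent recurrence p_i = a_i*p_{i-1} + p_{i-2}, q_i = a_i*q_{i-1} + q_{i-2} with p_{-2}=0, p_{-1}=1, q_{-2}=1, q_{-1}=0:
  i=0: a_0=1, p_0 = 1*1 + 0 = 1, q_0 = 1*0 + 1 = 1.
  i=1: a_1=6, p_1 = 6*1 + 1 = 7, q_1 = 6*1 + 0 = 6.
  i=2: a_2=5, p_2 = 5*7 + 1 = 36, q_2 = 5*6 + 1 = 31.
  i=3: a_3=8, p_3 = 8*36 + 7 = 295, q_3 = 8*31 + 6 = 254.
  i=4: a_4=1, p_4 = 1*295 + 36 = 331, q_4 = 1*254 + 31 = 285.
  i=5: a_5=8, p_5 = 8*331 + 295 = 2943, q_5 = 8*285 + 254 = 2534.

1/1, 7/6, 36/31, 295/254, 331/285, 2943/2534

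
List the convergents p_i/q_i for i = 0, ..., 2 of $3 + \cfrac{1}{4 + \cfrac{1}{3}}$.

Using the convergent recurrence p_i = a_i*p_{i-1} + p_{i-2}, q_i = a_i*q_{i-1} + q_{i-2} with p_{-2}=0, p_{-1}=1, q_{-2}=1, q_{-1}=0:
  i=0: a_0=3, p_0 = 3*1 + 0 = 3, q_0 = 3*0 + 1 = 1.
  i=1: a_1=4, p_1 = 4*3 + 1 = 13, q_1 = 4*1 + 0 = 4.
  i=2: a_2=3, p_2 = 3*13 + 3 = 42, q_2 = 3*4 + 1 = 13.

3/1, 13/4, 42/13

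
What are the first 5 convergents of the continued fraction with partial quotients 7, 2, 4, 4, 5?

7/1, 15/2, 67/9, 283/38, 1482/199

Using the convergent recurrence p_i = a_i*p_{i-1} + p_{i-2}, q_i = a_i*q_{i-1} + q_{i-2} with p_{-2}=0, p_{-1}=1, q_{-2}=1, q_{-1}=0:
  i=0: a_0=7, p_0 = 7*1 + 0 = 7, q_0 = 7*0 + 1 = 1.
  i=1: a_1=2, p_1 = 2*7 + 1 = 15, q_1 = 2*1 + 0 = 2.
  i=2: a_2=4, p_2 = 4*15 + 7 = 67, q_2 = 4*2 + 1 = 9.
  i=3: a_3=4, p_3 = 4*67 + 15 = 283, q_3 = 4*9 + 2 = 38.
  i=4: a_4=5, p_4 = 5*283 + 67 = 1482, q_4 = 5*38 + 9 = 199.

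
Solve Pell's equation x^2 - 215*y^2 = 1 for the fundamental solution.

(x, y) = (44, 3)

First expand sqrt(215) as a continued fraction. With x_i = (sqrt(215) + m_i)/d_i and (m_0, d_0) = (0, 1): a_0 = floor(sqrt(215)) = 14, since 14^2 = 196 <= 215 < 225 = 15^2.
Iterate m_{i+1} = d_i*a_i - m_i, d_{i+1} = (215 - m_{i+1}^2)/d_i, a_{i+1} = floor((a_0 + m_{i+1})/d_{i+1}):
  m_1 = 1*14 - 0 = 14, d_1 = (215 - 14^2)/1 = 19/1 = 19, a_1 = floor((14 + 14)/19) = 1.
  m_2 = 19*1 - 14 = 5, d_2 = (215 - 5^2)/19 = 190/19 = 10, a_2 = floor((14 + 5)/10) = 1.
  m_3 = 10*1 - 5 = 5, d_3 = (215 - 5^2)/10 = 190/10 = 19, a_3 = floor((14 + 5)/19) = 1.
  m_4 = 19*1 - 5 = 14, d_4 = (215 - 14^2)/19 = 19/19 = 1, a_4 = floor((14 + 14)/1) = 28.
  m_5 = 1*28 - 14 = 14, d_5 = (215 - 14^2)/1 = 19/1 = 19: (m_5, d_5) = (m_1, d_1) = (14, 19), so from here the quotients repeat a_1, ..., a_4; the period length is 4.
So sqrt(215) = [14; (1, 1, 1, 28)] with period length k = 4.
k is even, so the fundamental solution of x^2 - 215y^2 = 1 is (p_{k-1}, q_{k-1}) = (p_3, q_3); compute convergents through index 3.
Convergents (p_i = a_i*p_{i-1} + p_{i-2}, q_i = a_i*q_{i-1} + q_{i-2} with p_{-2}=0, p_{-1}=1, q_{-2}=1, q_{-1}=0):
  i=0: a_0=14, p_0 = 14*1 + 0 = 14, q_0 = 14*0 + 1 = 1.
  i=1: a_1=1, p_1 = 1*14 + 1 = 15, q_1 = 1*1 + 0 = 1.
  i=2: a_2=1, p_2 = 1*15 + 14 = 29, q_2 = 1*1 + 1 = 2.
  i=3: a_3=1, p_3 = 1*29 + 15 = 44, q_3 = 1*2 + 1 = 3.
Check: 44^2 - 215*3^2 = 1936 - 1935 = 1, so (x, y) = (44, 3) solves the equation, and by the theorem it is the least positive solution.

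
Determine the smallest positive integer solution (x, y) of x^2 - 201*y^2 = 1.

(x, y) = (515095, 36332)

First expand sqrt(201) as a continued fraction. With x_i = (sqrt(201) + m_i)/d_i and (m_0, d_0) = (0, 1): a_0 = floor(sqrt(201)) = 14, since 14^2 = 196 <= 201 < 225 = 15^2.
Iterate m_{i+1} = d_i*a_i - m_i, d_{i+1} = (201 - m_{i+1}^2)/d_i, a_{i+1} = floor((a_0 + m_{i+1})/d_{i+1}):
  m_1 = 1*14 - 0 = 14, d_1 = (201 - 14^2)/1 = 5/1 = 5, a_1 = floor((14 + 14)/5) = 5.
  m_2 = 5*5 - 14 = 11, d_2 = (201 - 11^2)/5 = 80/5 = 16, a_2 = floor((14 + 11)/16) = 1.
  m_3 = 16*1 - 11 = 5, d_3 = (201 - 5^2)/16 = 176/16 = 11, a_3 = floor((14 + 5)/11) = 1.
  m_4 = 11*1 - 5 = 6, d_4 = (201 - 6^2)/11 = 165/11 = 15, a_4 = floor((14 + 6)/15) = 1.
  m_5 = 15*1 - 6 = 9, d_5 = (201 - 9^2)/15 = 120/15 = 8, a_5 = floor((14 + 9)/8) = 2.
  m_6 = 8*2 - 9 = 7, d_6 = (201 - 7^2)/8 = 152/8 = 19, a_6 = floor((14 + 7)/19) = 1.
  m_7 = 19*1 - 7 = 12, d_7 = (201 - 12^2)/19 = 57/19 = 3, a_7 = floor((14 + 12)/3) = 8.
  m_8 = 3*8 - 12 = 12, d_8 = (201 - 12^2)/3 = 57/3 = 19, a_8 = floor((14 + 12)/19) = 1.
  m_9 = 19*1 - 12 = 7, d_9 = (201 - 7^2)/19 = 152/19 = 8, a_9 = floor((14 + 7)/8) = 2.
  m_10 = 8*2 - 7 = 9, d_10 = (201 - 9^2)/8 = 120/8 = 15, a_10 = floor((14 + 9)/15) = 1.
  m_11 = 15*1 - 9 = 6, d_11 = (201 - 6^2)/15 = 165/15 = 11, a_11 = floor((14 + 6)/11) = 1.
  m_12 = 11*1 - 6 = 5, d_12 = (201 - 5^2)/11 = 176/11 = 16, a_12 = floor((14 + 5)/16) = 1.
  m_13 = 16*1 - 5 = 11, d_13 = (201 - 11^2)/16 = 80/16 = 5, a_13 = floor((14 + 11)/5) = 5.
  m_14 = 5*5 - 11 = 14, d_14 = (201 - 14^2)/5 = 5/5 = 1, a_14 = floor((14 + 14)/1) = 28.
  m_15 = 1*28 - 14 = 14, d_15 = (201 - 14^2)/1 = 5/1 = 5: (m_15, d_15) = (m_1, d_1) = (14, 5), so from here the quotients repeat a_1, ..., a_14; the period length is 14.
So sqrt(201) = [14; (5, 1, 1, 1, 2, 1, 8, 1, 2, 1, 1, 1, 5, 28)] with period length k = 14.
k is even, so the fundamental solution of x^2 - 201y^2 = 1 is (p_{k-1}, q_{k-1}) = (p_13, q_13); compute convergents through index 13.
Convergents (p_i = a_i*p_{i-1} + p_{i-2}, q_i = a_i*q_{i-1} + q_{i-2} with p_{-2}=0, p_{-1}=1, q_{-2}=1, q_{-1}=0):
  i=0: a_0=14, p_0 = 14*1 + 0 = 14, q_0 = 14*0 + 1 = 1.
  i=1: a_1=5, p_1 = 5*14 + 1 = 71, q_1 = 5*1 + 0 = 5.
  i=2: a_2=1, p_2 = 1*71 + 14 = 85, q_2 = 1*5 + 1 = 6.
  i=3: a_3=1, p_3 = 1*85 + 71 = 156, q_3 = 1*6 + 5 = 11.
  i=4: a_4=1, p_4 = 1*156 + 85 = 241, q_4 = 1*11 + 6 = 17.
  i=5: a_5=2, p_5 = 2*241 + 156 = 638, q_5 = 2*17 + 11 = 45.
  i=6: a_6=1, p_6 = 1*638 + 241 = 879, q_6 = 1*45 + 17 = 62.
  i=7: a_7=8, p_7 = 8*879 + 638 = 7670, q_7 = 8*62 + 45 = 541.
  i=8: a_8=1, p_8 = 1*7670 + 879 = 8549, q_8 = 1*541 + 62 = 603.
  i=9: a_9=2, p_9 = 2*8549 + 7670 = 24768, q_9 = 2*603 + 541 = 1747.
  i=10: a_10=1, p_10 = 1*24768 + 8549 = 33317, q_10 = 1*1747 + 603 = 2350.
  i=11: a_11=1, p_11 = 1*33317 + 24768 = 58085, q_11 = 1*2350 + 1747 = 4097.
  i=12: a_12=1, p_12 = 1*58085 + 33317 = 91402, q_12 = 1*4097 + 2350 = 6447.
  i=13: a_13=5, p_13 = 5*91402 + 58085 = 515095, q_13 = 5*6447 + 4097 = 36332.
Check: 515095^2 - 201*36332^2 = 265322859025 - 265322859024 = 1, so (x, y) = (515095, 36332) solves the equation, and by the theorem it is the least positive solution.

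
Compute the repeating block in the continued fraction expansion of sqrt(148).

[12; (6, 24)]

Write x_i = (sqrt(148) + m_i)/d_i with (m_0, d_0) = (0, 1). a_0 = floor(sqrt(148)) = 12, since 12^2 = 144 <= 148 < 169 = 13^2.
Iterate m_{i+1} = d_i*a_i - m_i, d_{i+1} = (148 - m_{i+1}^2)/d_i, a_{i+1} = floor((a_0 + m_{i+1})/d_{i+1}):
  m_1 = 1*12 - 0 = 12, d_1 = (148 - 12^2)/1 = 4/1 = 4, a_1 = floor((12 + 12)/4) = 6.
  m_2 = 4*6 - 12 = 12, d_2 = (148 - 12^2)/4 = 4/4 = 1, a_2 = floor((12 + 12)/1) = 24.
  m_3 = 1*24 - 12 = 12, d_3 = (148 - 12^2)/1 = 4/1 = 4: (m_3, d_3) = (m_1, d_1) = (12, 4), so from here the quotients repeat a_1, a_2; the period length is 2.
Hence the expansion of sqrt(148) is a_0 = 12 followed by the repeating block 6, 24 (period 2).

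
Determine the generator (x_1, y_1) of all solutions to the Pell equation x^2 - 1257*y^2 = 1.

First expand sqrt(1257) as a continued fraction. With x_i = (sqrt(1257) + m_i)/d_i and (m_0, d_0) = (0, 1): a_0 = floor(sqrt(1257)) = 35, since 35^2 = 1225 <= 1257 < 1296 = 36^2.
Iterate m_{i+1} = d_i*a_i - m_i, d_{i+1} = (1257 - m_{i+1}^2)/d_i, a_{i+1} = floor((a_0 + m_{i+1})/d_{i+1}):
  m_1 = 1*35 - 0 = 35, d_1 = (1257 - 35^2)/1 = 32/1 = 32, a_1 = floor((35 + 35)/32) = 2.
  m_2 = 32*2 - 35 = 29, d_2 = (1257 - 29^2)/32 = 416/32 = 13, a_2 = floor((35 + 29)/13) = 4.
  m_3 = 13*4 - 29 = 23, d_3 = (1257 - 23^2)/13 = 728/13 = 56, a_3 = floor((35 + 23)/56) = 1.
  m_4 = 56*1 - 23 = 33, d_4 = (1257 - 33^2)/56 = 168/56 = 3, a_4 = floor((35 + 33)/3) = 22.
  m_5 = 3*22 - 33 = 33, d_5 = (1257 - 33^2)/3 = 168/3 = 56, a_5 = floor((35 + 33)/56) = 1.
  m_6 = 56*1 - 33 = 23, d_6 = (1257 - 23^2)/56 = 728/56 = 13, a_6 = floor((35 + 23)/13) = 4.
  m_7 = 13*4 - 23 = 29, d_7 = (1257 - 29^2)/13 = 416/13 = 32, a_7 = floor((35 + 29)/32) = 2.
  m_8 = 32*2 - 29 = 35, d_8 = (1257 - 35^2)/32 = 32/32 = 1, a_8 = floor((35 + 35)/1) = 70.
  m_9 = 1*70 - 35 = 35, d_9 = (1257 - 35^2)/1 = 32/1 = 32: (m_9, d_9) = (m_1, d_1) = (35, 32), so from here the quotients repeat a_1, ..., a_8; the period length is 8.
So sqrt(1257) = [35; (2, 4, 1, 22, 1, 4, 2, 70)] with period length k = 8.
k is even, so the fundamental solution of x^2 - 1257y^2 = 1 is (p_{k-1}, q_{k-1}) = (p_7, q_7); compute convergents through index 7.
Convergents (p_i = a_i*p_{i-1} + p_{i-2}, q_i = a_i*q_{i-1} + q_{i-2} with p_{-2}=0, p_{-1}=1, q_{-2}=1, q_{-1}=0):
  i=0: a_0=35, p_0 = 35*1 + 0 = 35, q_0 = 35*0 + 1 = 1.
  i=1: a_1=2, p_1 = 2*35 + 1 = 71, q_1 = 2*1 + 0 = 2.
  i=2: a_2=4, p_2 = 4*71 + 35 = 319, q_2 = 4*2 + 1 = 9.
  i=3: a_3=1, p_3 = 1*319 + 71 = 390, q_3 = 1*9 + 2 = 11.
  i=4: a_4=22, p_4 = 22*390 + 319 = 8899, q_4 = 22*11 + 9 = 251.
  i=5: a_5=1, p_5 = 1*8899 + 390 = 9289, q_5 = 1*251 + 11 = 262.
  i=6: a_6=4, p_6 = 4*9289 + 8899 = 46055, q_6 = 4*262 + 251 = 1299.
  i=7: a_7=2, p_7 = 2*46055 + 9289 = 101399, q_7 = 2*1299 + 262 = 2860.
Check: 101399^2 - 1257*2860^2 = 10281757201 - 10281757200 = 1, so (x, y) = (101399, 2860) solves the equation, and by the theorem it is the least positive solution.

(x, y) = (101399, 2860)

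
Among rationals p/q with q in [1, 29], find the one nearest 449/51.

Expand x = 449/51 as a continued fraction with the Euclidean algorithm:
  449 = 8*51 + 41, so a_0 = 8.
  51 = 1*41 + 10, so a_1 = 1.
  41 = 4*10 + 1, so a_2 = 4.
  10 = 10*1 + 0, so a_3 = 10.
so x = [8; 1, 4, 10].
Convergents (p_i = a_i*p_{i-1} + p_{i-2}, q_i = a_i*q_{i-1} + q_{i-2} with p_{-2}=0, p_{-1}=1, q_{-2}=1, q_{-1}=0), until the denominator exceeds 29:
  i=0: a_0=8, p_0 = 8*1 + 0 = 8, q_0 = 8*0 + 1 = 1.
  i=1: a_1=1, p_1 = 1*8 + 1 = 9, q_1 = 1*1 + 0 = 1.
  i=2: a_2=4, p_2 = 4*9 + 8 = 44, q_2 = 4*1 + 1 = 5.
  i=3: a_3=10, p_3 = 10*44 + 9 = 449, q_3 = 10*5 + 1 = 51.
q_3 = 51 > 29, so the last convergent with denominator <= 29 is p_2/q_2 = 44/5.
The closest fraction with denominator <= 29 is either p_2/q_2 or the intermediate fraction (k*p_2 + p_1)/(k*q_2 + q_1) with the largest k >= 1 whose denominator stays <= 29; these approach x as k grows, and every other convergent or intermediate fraction in range is farther away.
Largest k: floor((29 - q_1)/q_2) = floor((29 - 1)/5) = 5.
That gives (5*44 + 9)/(5*5 + 1) = 229/26.
Compare the errors: |x - 44/5| = |449*5 - 44*51|/(51*5) = 1/255, and |x - 229/26| = |449*26 - 229*51|/(51*26) = 5/1326.
Cross-multiplying, 5*255 = 1275 < 1326 = 1*1326, so 5/1326 is smaller: the intermediate fraction 229/26 is closer to x than 44/5.

229/26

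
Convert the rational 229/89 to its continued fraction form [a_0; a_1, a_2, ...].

[2; 1, 1, 2, 1, 12]

Run the Euclidean algorithm on 229 and 89; the successive quotients are the partial quotients a_0, a_1, ... (each step inverts the fractional part left over by the previous one):
  229 = 2*89 + 51, so a_0 = 2.
  89 = 1*51 + 38, so a_1 = 1.
  51 = 1*38 + 13, so a_2 = 1.
  38 = 2*13 + 12, so a_3 = 2.
  13 = 1*12 + 1, so a_4 = 1.
  12 = 12*1 + 0, so a_5 = 12.
The remainder reaches 0 after 6 divisions, so the expansion has 6 partial quotients, read off in order.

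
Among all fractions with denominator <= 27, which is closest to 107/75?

Expand x = 107/75 as a continued fraction with the Euclidean algorithm:
  107 = 1*75 + 32, so a_0 = 1.
  75 = 2*32 + 11, so a_1 = 2.
  32 = 2*11 + 10, so a_2 = 2.
  11 = 1*10 + 1, so a_3 = 1.
  10 = 10*1 + 0, so a_4 = 10.
so x = [1; 2, 2, 1, 10].
Convergents (p_i = a_i*p_{i-1} + p_{i-2}, q_i = a_i*q_{i-1} + q_{i-2} with p_{-2}=0, p_{-1}=1, q_{-2}=1, q_{-1}=0), until the denominator exceeds 27:
  i=0: a_0=1, p_0 = 1*1 + 0 = 1, q_0 = 1*0 + 1 = 1.
  i=1: a_1=2, p_1 = 2*1 + 1 = 3, q_1 = 2*1 + 0 = 2.
  i=2: a_2=2, p_2 = 2*3 + 1 = 7, q_2 = 2*2 + 1 = 5.
  i=3: a_3=1, p_3 = 1*7 + 3 = 10, q_3 = 1*5 + 2 = 7.
  i=4: a_4=10, p_4 = 10*10 + 7 = 107, q_4 = 10*7 + 5 = 75.
q_4 = 75 > 27, so the last convergent with denominator <= 27 is p_3/q_3 = 10/7.
The closest fraction with denominator <= 27 is either p_3/q_3 or the intermediate fraction (k*p_3 + p_2)/(k*q_3 + q_2) with the largest k >= 1 whose denominator stays <= 27; these approach x as k grows, and every other convergent or intermediate fraction in range is farther away.
Largest k: floor((27 - q_2)/q_3) = floor((27 - 5)/7) = 3.
That gives (3*10 + 7)/(3*7 + 5) = 37/26.
Compare the errors: |x - 10/7| = |107*7 - 10*75|/(75*7) = 1/525, and |x - 37/26| = |107*26 - 37*75|/(75*26) = 7/1950.
Cross-multiplying, 1*1950 = 1950 < 3675 = 7*525, so 1/525 is smaller: the convergent 10/7 is closer to x than 37/26.

10/7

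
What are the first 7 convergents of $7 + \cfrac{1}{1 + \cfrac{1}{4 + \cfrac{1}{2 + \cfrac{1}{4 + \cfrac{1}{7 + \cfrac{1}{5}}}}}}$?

7/1, 8/1, 39/5, 86/11, 383/49, 2767/354, 14218/1819

Using the convergent recurrence p_i = a_i*p_{i-1} + p_{i-2}, q_i = a_i*q_{i-1} + q_{i-2} with p_{-2}=0, p_{-1}=1, q_{-2}=1, q_{-1}=0:
  i=0: a_0=7, p_0 = 7*1 + 0 = 7, q_0 = 7*0 + 1 = 1.
  i=1: a_1=1, p_1 = 1*7 + 1 = 8, q_1 = 1*1 + 0 = 1.
  i=2: a_2=4, p_2 = 4*8 + 7 = 39, q_2 = 4*1 + 1 = 5.
  i=3: a_3=2, p_3 = 2*39 + 8 = 86, q_3 = 2*5 + 1 = 11.
  i=4: a_4=4, p_4 = 4*86 + 39 = 383, q_4 = 4*11 + 5 = 49.
  i=5: a_5=7, p_5 = 7*383 + 86 = 2767, q_5 = 7*49 + 11 = 354.
  i=6: a_6=5, p_6 = 5*2767 + 383 = 14218, q_6 = 5*354 + 49 = 1819.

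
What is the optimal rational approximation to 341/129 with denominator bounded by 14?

Expand x = 341/129 as a continued fraction with the Euclidean algorithm:
  341 = 2*129 + 83, so a_0 = 2.
  129 = 1*83 + 46, so a_1 = 1.
  83 = 1*46 + 37, so a_2 = 1.
  46 = 1*37 + 9, so a_3 = 1.
  37 = 4*9 + 1, so a_4 = 4.
  9 = 9*1 + 0, so a_5 = 9.
so x = [2; 1, 1, 1, 4, 9].
Convergents (p_i = a_i*p_{i-1} + p_{i-2}, q_i = a_i*q_{i-1} + q_{i-2} with p_{-2}=0, p_{-1}=1, q_{-2}=1, q_{-1}=0), until the denominator exceeds 14:
  i=0: a_0=2, p_0 = 2*1 + 0 = 2, q_0 = 2*0 + 1 = 1.
  i=1: a_1=1, p_1 = 1*2 + 1 = 3, q_1 = 1*1 + 0 = 1.
  i=2: a_2=1, p_2 = 1*3 + 2 = 5, q_2 = 1*1 + 1 = 2.
  i=3: a_3=1, p_3 = 1*5 + 3 = 8, q_3 = 1*2 + 1 = 3.
  i=4: a_4=4, p_4 = 4*8 + 5 = 37, q_4 = 4*3 + 2 = 14.
  i=5: a_5=9, p_5 = 9*37 + 8 = 341, q_5 = 9*14 + 3 = 129.
q_5 = 129 > 14, so the last convergent with denominator <= 14 is p_4/q_4 = 37/14.
The closest fraction with denominator <= 14 is either p_4/q_4 or the intermediate fraction (k*p_4 + p_3)/(k*q_4 + q_3) with the largest k >= 1 whose denominator stays <= 14; these approach x as k grows, and every other convergent or intermediate fraction in range is farther away.
Largest k: floor((14 - q_3)/q_4) = floor((14 - 3)/14) = 0.
Since k = 0, no intermediate fraction beyond p_4/q_4 has denominator <= 14, so the convergent 37/14 is the closest (its error is |341*14 - 37*129|/(129*14) = 1/1806).

37/14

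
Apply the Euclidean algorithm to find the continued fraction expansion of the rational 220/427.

[0; 1, 1, 15, 1, 12]

Run the Euclidean algorithm on 220 and 427; the successive quotients are the partial quotients a_0, a_1, ... (each step inverts the fractional part left over by the previous one):
  220 = 0*427 + 220, so a_0 = 0.
  427 = 1*220 + 207, so a_1 = 1.
  220 = 1*207 + 13, so a_2 = 1.
  207 = 15*13 + 12, so a_3 = 15.
  13 = 1*12 + 1, so a_4 = 1.
  12 = 12*1 + 0, so a_5 = 12.
The remainder reaches 0 after 6 divisions, so the expansion has 6 partial quotients, read off in order.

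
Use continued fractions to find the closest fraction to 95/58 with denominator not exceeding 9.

Expand x = 95/58 as a continued fraction with the Euclidean algorithm:
  95 = 1*58 + 37, so a_0 = 1.
  58 = 1*37 + 21, so a_1 = 1.
  37 = 1*21 + 16, so a_2 = 1.
  21 = 1*16 + 5, so a_3 = 1.
  16 = 3*5 + 1, so a_4 = 3.
  5 = 5*1 + 0, so a_5 = 5.
so x = [1; 1, 1, 1, 3, 5].
Convergents (p_i = a_i*p_{i-1} + p_{i-2}, q_i = a_i*q_{i-1} + q_{i-2} with p_{-2}=0, p_{-1}=1, q_{-2}=1, q_{-1}=0), until the denominator exceeds 9:
  i=0: a_0=1, p_0 = 1*1 + 0 = 1, q_0 = 1*0 + 1 = 1.
  i=1: a_1=1, p_1 = 1*1 + 1 = 2, q_1 = 1*1 + 0 = 1.
  i=2: a_2=1, p_2 = 1*2 + 1 = 3, q_2 = 1*1 + 1 = 2.
  i=3: a_3=1, p_3 = 1*3 + 2 = 5, q_3 = 1*2 + 1 = 3.
  i=4: a_4=3, p_4 = 3*5 + 3 = 18, q_4 = 3*3 + 2 = 11.
q_4 = 11 > 9, so the last convergent with denominator <= 9 is p_3/q_3 = 5/3.
The closest fraction with denominator <= 9 is either p_3/q_3 or the intermediate fraction (k*p_3 + p_2)/(k*q_3 + q_2) with the largest k >= 1 whose denominator stays <= 9; these approach x as k grows, and every other convergent or intermediate fraction in range is farther away.
Largest k: floor((9 - q_2)/q_3) = floor((9 - 2)/3) = 2.
That gives (2*5 + 3)/(2*3 + 2) = 13/8.
Compare the errors: |x - 5/3| = |95*3 - 5*58|/(58*3) = 5/174, and |x - 13/8| = |95*8 - 13*58|/(58*8) = 6/464.
Cross-multiplying, 6*174 = 1044 < 2320 = 5*464, so 6/464 is smaller: the intermediate fraction 13/8 is closer to x than 5/3.

13/8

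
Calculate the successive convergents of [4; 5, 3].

4/1, 21/5, 67/16

Using the convergent recurrence p_i = a_i*p_{i-1} + p_{i-2}, q_i = a_i*q_{i-1} + q_{i-2} with p_{-2}=0, p_{-1}=1, q_{-2}=1, q_{-1}=0:
  i=0: a_0=4, p_0 = 4*1 + 0 = 4, q_0 = 4*0 + 1 = 1.
  i=1: a_1=5, p_1 = 5*4 + 1 = 21, q_1 = 5*1 + 0 = 5.
  i=2: a_2=3, p_2 = 3*21 + 4 = 67, q_2 = 3*5 + 1 = 16.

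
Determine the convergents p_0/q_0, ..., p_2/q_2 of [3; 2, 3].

3/1, 7/2, 24/7

Using the convergent recurrence p_i = a_i*p_{i-1} + p_{i-2}, q_i = a_i*q_{i-1} + q_{i-2} with p_{-2}=0, p_{-1}=1, q_{-2}=1, q_{-1}=0:
  i=0: a_0=3, p_0 = 3*1 + 0 = 3, q_0 = 3*0 + 1 = 1.
  i=1: a_1=2, p_1 = 2*3 + 1 = 7, q_1 = 2*1 + 0 = 2.
  i=2: a_2=3, p_2 = 3*7 + 3 = 24, q_2 = 3*2 + 1 = 7.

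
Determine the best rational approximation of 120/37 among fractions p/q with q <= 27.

Expand x = 120/37 as a continued fraction with the Euclidean algorithm:
  120 = 3*37 + 9, so a_0 = 3.
  37 = 4*9 + 1, so a_1 = 4.
  9 = 9*1 + 0, so a_2 = 9.
so x = [3; 4, 9].
Convergents (p_i = a_i*p_{i-1} + p_{i-2}, q_i = a_i*q_{i-1} + q_{i-2} with p_{-2}=0, p_{-1}=1, q_{-2}=1, q_{-1}=0), until the denominator exceeds 27:
  i=0: a_0=3, p_0 = 3*1 + 0 = 3, q_0 = 3*0 + 1 = 1.
  i=1: a_1=4, p_1 = 4*3 + 1 = 13, q_1 = 4*1 + 0 = 4.
  i=2: a_2=9, p_2 = 9*13 + 3 = 120, q_2 = 9*4 + 1 = 37.
q_2 = 37 > 27, so the last convergent with denominator <= 27 is p_1/q_1 = 13/4.
The closest fraction with denominator <= 27 is either p_1/q_1 or the intermediate fraction (k*p_1 + p_0)/(k*q_1 + q_0) with the largest k >= 1 whose denominator stays <= 27; these approach x as k grows, and every other convergent or intermediate fraction in range is farther away.
Largest k: floor((27 - q_0)/q_1) = floor((27 - 1)/4) = 6.
That gives (6*13 + 3)/(6*4 + 1) = 81/25.
Compare the errors: |x - 13/4| = |120*4 - 13*37|/(37*4) = 1/148, and |x - 81/25| = |120*25 - 81*37|/(37*25) = 3/925.
Cross-multiplying, 3*148 = 444 < 925 = 1*925, so 3/925 is smaller: the intermediate fraction 81/25 is closer to x than 13/4.

81/25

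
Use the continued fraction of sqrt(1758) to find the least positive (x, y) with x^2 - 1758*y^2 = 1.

First expand sqrt(1758) as a continued fraction. With x_i = (sqrt(1758) + m_i)/d_i and (m_0, d_0) = (0, 1): a_0 = floor(sqrt(1758)) = 41, since 41^2 = 1681 <= 1758 < 1764 = 42^2.
Iterate m_{i+1} = d_i*a_i - m_i, d_{i+1} = (1758 - m_{i+1}^2)/d_i, a_{i+1} = floor((a_0 + m_{i+1})/d_{i+1}):
  m_1 = 1*41 - 0 = 41, d_1 = (1758 - 41^2)/1 = 77/1 = 77, a_1 = floor((41 + 41)/77) = 1.
  m_2 = 77*1 - 41 = 36, d_2 = (1758 - 36^2)/77 = 462/77 = 6, a_2 = floor((41 + 36)/6) = 12.
  m_3 = 6*12 - 36 = 36, d_3 = (1758 - 36^2)/6 = 462/6 = 77, a_3 = floor((41 + 36)/77) = 1.
  m_4 = 77*1 - 36 = 41, d_4 = (1758 - 41^2)/77 = 77/77 = 1, a_4 = floor((41 + 41)/1) = 82.
  m_5 = 1*82 - 41 = 41, d_5 = (1758 - 41^2)/1 = 77/1 = 77: (m_5, d_5) = (m_1, d_1) = (41, 77), so from here the quotients repeat a_1, ..., a_4; the period length is 4.
So sqrt(1758) = [41; (1, 12, 1, 82)] with period length k = 4.
k is even, so the fundamental solution of x^2 - 1758y^2 = 1 is (p_{k-1}, q_{k-1}) = (p_3, q_3); compute convergents through index 3.
Convergents (p_i = a_i*p_{i-1} + p_{i-2}, q_i = a_i*q_{i-1} + q_{i-2} with p_{-2}=0, p_{-1}=1, q_{-2}=1, q_{-1}=0):
  i=0: a_0=41, p_0 = 41*1 + 0 = 41, q_0 = 41*0 + 1 = 1.
  i=1: a_1=1, p_1 = 1*41 + 1 = 42, q_1 = 1*1 + 0 = 1.
  i=2: a_2=12, p_2 = 12*42 + 41 = 545, q_2 = 12*1 + 1 = 13.
  i=3: a_3=1, p_3 = 1*545 + 42 = 587, q_3 = 1*13 + 1 = 14.
Check: 587^2 - 1758*14^2 = 344569 - 344568 = 1, so (x, y) = (587, 14) solves the equation, and by the theorem it is the least positive solution.

(x, y) = (587, 14)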